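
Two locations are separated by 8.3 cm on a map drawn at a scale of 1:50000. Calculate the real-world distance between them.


ground = 8.3 cm * 50000 / 100 = 4150.0 m = 4.15 km

4.15 km


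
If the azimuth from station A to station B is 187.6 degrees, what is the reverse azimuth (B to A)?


back azimuth = (187.6 + 180) mod 360 = 7.6 degrees

7.6 degrees


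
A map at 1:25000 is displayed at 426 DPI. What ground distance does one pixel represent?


pixel_cm = 2.54 / 426 ≈ 0.005962 cm
ground = pixel_cm * 25000 / 100 = 2.54 * 25000 / (426 * 100) = 63500 / 42600 ≈ 1.49 m

1.49 m


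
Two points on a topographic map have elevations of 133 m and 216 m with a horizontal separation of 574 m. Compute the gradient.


gradient = (216 - 133) / 574 = 83 / 574 = 0.1446

0.1446


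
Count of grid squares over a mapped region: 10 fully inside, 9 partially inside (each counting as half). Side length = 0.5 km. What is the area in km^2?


effective squares = 10 + 9 * 0.5 = 14.5
area = 14.5 * 0.25 = 3.625 km^2

3.625 km^2


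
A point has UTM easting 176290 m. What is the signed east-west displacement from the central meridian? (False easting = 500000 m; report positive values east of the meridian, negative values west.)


displacement = 176290 - 500000 = -323710 m

-323710 m


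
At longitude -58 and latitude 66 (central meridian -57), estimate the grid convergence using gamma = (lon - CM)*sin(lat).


gamma = (-58 - -57) * sin(66) = -1 * 0.913545 = -0.914 degrees

-0.914 degrees


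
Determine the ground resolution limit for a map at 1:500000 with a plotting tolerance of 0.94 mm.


ground = 0.94 mm * 500000 / 1000 = 470.0 m

470.0 m


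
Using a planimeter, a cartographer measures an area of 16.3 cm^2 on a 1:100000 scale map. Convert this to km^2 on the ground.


ground_area = 16.3 * (100000/100)^2 = 16300000.0 m^2 = 16.3 km^2

16.3 km^2


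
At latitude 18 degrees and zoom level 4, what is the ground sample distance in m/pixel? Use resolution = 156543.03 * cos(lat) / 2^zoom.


res = 156543.03 * cos(18) / 2^4 = 156543.03 * 0.95105652 / 16 = 9305.08 m/pixel

9305.08 m/pixel


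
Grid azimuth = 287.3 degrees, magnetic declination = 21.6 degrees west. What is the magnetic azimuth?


magnetic azimuth = grid azimuth - declination (east +ve)
mag_az = 287.3 - -21.6 = 308.9 degrees

308.9 degrees


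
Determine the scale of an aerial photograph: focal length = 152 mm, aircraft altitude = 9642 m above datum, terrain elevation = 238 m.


scale = f / (H - h) = 152 mm / 9404 m = 152 / 9404000 = 1:61868

1:61868


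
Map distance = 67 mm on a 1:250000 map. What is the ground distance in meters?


ground = 67 mm * 250000 / 1000 = 16750.0 m

16750.0 m


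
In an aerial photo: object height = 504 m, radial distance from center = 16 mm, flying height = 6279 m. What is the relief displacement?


d = h * r / H = 504 * 16 / 6279 = 1.28 mm

1.28 mm


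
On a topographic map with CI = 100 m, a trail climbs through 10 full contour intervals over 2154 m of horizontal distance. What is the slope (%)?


elevation change = 10 * 100 = 1000 m
slope = 1000 / 2154 * 100 = 46.4%

46.4%


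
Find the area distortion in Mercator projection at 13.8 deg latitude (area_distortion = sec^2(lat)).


area_distortion = 1/cos^2(13.8) = 1.06

1.06


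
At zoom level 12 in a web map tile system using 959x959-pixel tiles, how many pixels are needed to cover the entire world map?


tiles per axis = 2^12 = 4096
total tiles = 4096^2 = 16777216
pixels per axis = 4096 * 959 = 3928064
total pixels = 3928064^2 = 15429686788096

15429686788096 pixels


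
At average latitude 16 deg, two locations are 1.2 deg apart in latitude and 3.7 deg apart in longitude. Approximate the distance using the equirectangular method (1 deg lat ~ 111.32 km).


dlat_km = 1.2 * 111.32 = 133.584
dlon_km = 3.7 * 111.32 * cos(16) ≈ 395.928
dist = sqrt(133.584^2 + 395.928^2) ≈ 417.9 km

417.9 km


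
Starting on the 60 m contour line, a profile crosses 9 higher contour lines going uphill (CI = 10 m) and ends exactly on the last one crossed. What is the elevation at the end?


elevation = 60 + 9 * 10 = 150 m

150 m


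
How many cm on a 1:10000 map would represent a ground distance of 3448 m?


map_cm = 3448 * 100 / 10000 = 34.48 cm

34.48 cm


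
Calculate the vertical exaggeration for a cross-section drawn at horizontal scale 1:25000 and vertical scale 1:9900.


VE = horizontal_scale / vertical_scale = 25000 / 9900 ≈ 2.5

2.5x


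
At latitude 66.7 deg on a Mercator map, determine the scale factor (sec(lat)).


SF = 1 / cos(66.7) = 1 / 0.395546 = 2.528

2.528


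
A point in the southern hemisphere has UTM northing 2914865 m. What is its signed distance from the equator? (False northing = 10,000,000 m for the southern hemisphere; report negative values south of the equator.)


For southern: actual = 2914865 - 10000000 = -7085135 m

-7085135 m


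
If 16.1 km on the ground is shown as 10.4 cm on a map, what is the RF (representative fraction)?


ground = 16.1 km = 1610000 cm; RF denominator = ground / map = 1610000 / 10.4 ≈ 154808; RF = 1:154808

1:154808


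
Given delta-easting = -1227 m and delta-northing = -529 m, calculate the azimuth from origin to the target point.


az = atan2(-1227, -529) = -113.3 deg
adjusted to 0-360: 246.7 degrees

246.7 degrees


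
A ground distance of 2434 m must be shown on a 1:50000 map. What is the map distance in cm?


map_cm = 2434 * 100 / 50000 = 4.868 cm ≈ 4.87 cm

4.87 cm


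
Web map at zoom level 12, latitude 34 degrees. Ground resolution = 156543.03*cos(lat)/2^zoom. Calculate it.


res = 156543.03 * cos(34) / 2^12 = 156543.03 * 0.82903757 / 4096 = 31.68 m/pixel

31.68 m/pixel


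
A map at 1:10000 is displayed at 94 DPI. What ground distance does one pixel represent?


pixel_cm = 2.54 / 94 ≈ 0.027021 cm
ground = pixel_cm * 10000 / 100 = 2.54 * 10000 / (94 * 100) = 25400 / 9400 ≈ 2.7 m

2.7 m


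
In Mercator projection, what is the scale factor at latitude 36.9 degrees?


SF = 1 / cos(36.9) = 1 / 0.799685 = 1.25

1.25


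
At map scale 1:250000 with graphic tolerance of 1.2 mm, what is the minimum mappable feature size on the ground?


ground = 1.2 mm * 250000 / 1000 = 300.0 m

300.0 m


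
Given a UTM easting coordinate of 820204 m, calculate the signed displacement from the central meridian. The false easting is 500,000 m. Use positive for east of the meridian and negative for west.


displacement = 820204 - 500000 = 320204 m

320204 m


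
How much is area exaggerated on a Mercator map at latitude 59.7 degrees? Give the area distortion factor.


area_distortion = 1/cos^2(59.7) = 3.929

3.929


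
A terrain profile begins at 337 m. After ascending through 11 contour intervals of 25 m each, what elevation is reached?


elevation = 337 + 11 * 25 = 612 m

612 m


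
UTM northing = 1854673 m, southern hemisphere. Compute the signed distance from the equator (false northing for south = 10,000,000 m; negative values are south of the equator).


For southern: actual = 1854673 - 10000000 = -8145327 m

-8145327 m


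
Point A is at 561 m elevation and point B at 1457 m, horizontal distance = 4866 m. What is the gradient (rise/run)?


gradient = (1457 - 561) / 4866 = 896 / 4866 = 0.1841

0.1841


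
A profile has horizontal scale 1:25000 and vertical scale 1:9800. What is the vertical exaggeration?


VE = horizontal_scale / vertical_scale = 25000 / 9800 ≈ 2.6

2.6x


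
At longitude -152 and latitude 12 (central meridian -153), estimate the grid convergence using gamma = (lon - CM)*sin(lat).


gamma = (-152 - -153) * sin(12) = 1 * 0.207912 = 0.208 degrees

0.208 degrees


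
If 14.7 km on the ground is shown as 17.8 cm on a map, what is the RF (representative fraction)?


ground = 14.7 km = 1470000 cm; RF denominator = ground / map = 1470000 / 17.8 ≈ 82584; RF = 1:82584

1:82584


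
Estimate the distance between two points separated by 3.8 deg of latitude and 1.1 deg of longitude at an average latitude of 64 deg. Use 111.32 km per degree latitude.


dlat_km = 3.8 * 111.32 = 423.016
dlon_km = 1.1 * 111.32 * cos(64) ≈ 53.679
dist = sqrt(423.016^2 + 53.679^2) ≈ 426.4 km

426.4 km


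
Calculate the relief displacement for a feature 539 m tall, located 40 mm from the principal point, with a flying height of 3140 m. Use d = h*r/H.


d = h * r / H = 539 * 40 / 3140 = 6.87 mm

6.87 mm


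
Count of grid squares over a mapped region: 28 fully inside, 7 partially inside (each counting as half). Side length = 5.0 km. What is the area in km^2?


effective squares = 28 + 7 * 0.5 = 31.5
area = 31.5 * 25.0 = 787.5 km^2

787.5 km^2


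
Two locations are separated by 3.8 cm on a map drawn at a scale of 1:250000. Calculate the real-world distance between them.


ground = 3.8 cm * 250000 / 100 = 9500.0 m = 9.5 km

9.5 km


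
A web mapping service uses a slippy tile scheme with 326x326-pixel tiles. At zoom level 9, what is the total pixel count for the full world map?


tiles per axis = 2^9 = 512
total tiles = 512^2 = 262144
pixels per axis = 512 * 326 = 166912
total pixels = 166912^2 = 27859615744

27859615744 pixels


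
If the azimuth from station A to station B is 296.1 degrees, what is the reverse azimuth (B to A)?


back azimuth = (296.1 + 180) mod 360 = 116.1 degrees

116.1 degrees


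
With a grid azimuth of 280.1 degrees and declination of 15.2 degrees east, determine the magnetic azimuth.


magnetic azimuth = grid azimuth - declination (east +ve)
mag_az = 280.1 - 15.2 = 264.9 degrees

264.9 degrees


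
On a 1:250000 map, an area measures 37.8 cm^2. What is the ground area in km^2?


ground_area = 37.8 * (250000/100)^2 = 236250000.0 m^2 = 236.25 km^2

236.25 km^2


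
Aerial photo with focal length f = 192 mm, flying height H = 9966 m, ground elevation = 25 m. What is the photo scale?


scale = f / (H - h) = 192 mm / 9941 m = 192 / 9941000 = 1:51776

1:51776


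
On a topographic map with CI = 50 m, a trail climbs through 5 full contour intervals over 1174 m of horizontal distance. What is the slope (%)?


elevation change = 5 * 50 = 250 m
slope = 250 / 1174 * 100 = 21.3%

21.3%


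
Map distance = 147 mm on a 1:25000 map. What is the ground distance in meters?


ground = 147 mm * 25000 / 1000 = 3675.0 m

3675.0 m


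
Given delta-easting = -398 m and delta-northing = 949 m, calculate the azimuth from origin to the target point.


az = atan2(-398, 949) = -22.8 deg
adjusted to 0-360: 337.2 degrees

337.2 degrees


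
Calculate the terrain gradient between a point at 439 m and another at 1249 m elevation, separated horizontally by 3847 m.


gradient = (1249 - 439) / 3847 = 810 / 3847 = 0.2106

0.2106


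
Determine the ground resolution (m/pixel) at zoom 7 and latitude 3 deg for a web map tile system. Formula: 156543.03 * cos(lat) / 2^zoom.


res = 156543.03 * cos(3) / 2^7 = 156543.03 * 0.99862953 / 128 = 1221.32 m/pixel

1221.32 m/pixel


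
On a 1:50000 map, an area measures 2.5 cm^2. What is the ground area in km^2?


ground_area = 2.5 * (50000/100)^2 = 625000.0 m^2 = 0.625 km^2

0.625 km^2


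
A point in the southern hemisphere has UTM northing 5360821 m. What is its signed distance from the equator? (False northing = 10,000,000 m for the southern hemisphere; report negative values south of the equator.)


For southern: actual = 5360821 - 10000000 = -4639179 m

-4639179 m


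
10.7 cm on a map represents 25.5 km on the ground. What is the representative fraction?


ground = 25.5 km = 2550000 cm; RF denominator = ground / map = 2550000 / 10.7 ≈ 238318; RF = 1:238318

1:238318


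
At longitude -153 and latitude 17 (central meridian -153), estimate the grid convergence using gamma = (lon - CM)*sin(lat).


gamma = (-153 - -153) * sin(17) = 0 * 0.292372 = 0.0 degrees

0.0 degrees


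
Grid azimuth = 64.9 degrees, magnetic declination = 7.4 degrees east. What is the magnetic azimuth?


magnetic azimuth = grid azimuth - declination (east +ve)
mag_az = 64.9 - 7.4 = 57.5 degrees

57.5 degrees


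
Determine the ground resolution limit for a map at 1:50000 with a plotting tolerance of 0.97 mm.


ground = 0.97 mm * 50000 / 1000 = 48.5 m

48.5 m


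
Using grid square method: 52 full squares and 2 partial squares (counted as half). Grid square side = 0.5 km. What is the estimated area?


effective squares = 52 + 2 * 0.5 = 53.0
area = 53.0 * 0.25 = 13.25 km^2

13.25 km^2


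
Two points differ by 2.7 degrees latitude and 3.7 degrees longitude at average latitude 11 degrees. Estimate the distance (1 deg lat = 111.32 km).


dlat_km = 2.7 * 111.32 = 300.564
dlon_km = 3.7 * 111.32 * cos(11) ≈ 404.317
dist = sqrt(300.564^2 + 404.317^2) ≈ 503.8 km

503.8 km


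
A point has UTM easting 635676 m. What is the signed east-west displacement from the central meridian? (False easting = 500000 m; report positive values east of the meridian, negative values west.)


displacement = 635676 - 500000 = 135676 m

135676 m


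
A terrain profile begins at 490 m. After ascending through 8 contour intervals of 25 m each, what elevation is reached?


elevation = 490 + 8 * 25 = 690 m

690 m


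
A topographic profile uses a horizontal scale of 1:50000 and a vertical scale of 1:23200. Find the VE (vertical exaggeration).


VE = horizontal_scale / vertical_scale = 50000 / 23200 ≈ 2.2

2.2x


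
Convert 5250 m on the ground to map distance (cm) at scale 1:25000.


map_cm = 5250 * 100 / 25000 = 21.0 cm

21.0 cm


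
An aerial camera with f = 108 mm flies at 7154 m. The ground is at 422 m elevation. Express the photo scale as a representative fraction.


scale = f / (H - h) = 108 mm / 6732 m = 108 / 6732000 = 1:62333

1:62333


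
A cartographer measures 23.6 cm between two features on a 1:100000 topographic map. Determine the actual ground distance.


ground = 23.6 cm * 100000 / 100 = 23600.0 m = 23.6 km

23.6 km


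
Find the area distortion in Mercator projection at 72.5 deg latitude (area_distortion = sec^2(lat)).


area_distortion = 1/cos^2(72.5) = 11.059

11.059


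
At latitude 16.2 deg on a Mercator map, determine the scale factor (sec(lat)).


SF = 1 / cos(16.2) = 1 / 0.960294 = 1.041

1.041


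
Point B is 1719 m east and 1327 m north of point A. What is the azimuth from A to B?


az = atan2(1719, 1327) = 52.3 deg
adjusted to 0-360: 52.3 degrees

52.3 degrees


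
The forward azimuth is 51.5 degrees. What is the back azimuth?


back azimuth = (51.5 + 180) mod 360 = 231.5 degrees

231.5 degrees


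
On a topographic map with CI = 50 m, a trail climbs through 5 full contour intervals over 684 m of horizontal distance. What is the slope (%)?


elevation change = 5 * 50 = 250 m
slope = 250 / 684 * 100 = 36.5%

36.5%


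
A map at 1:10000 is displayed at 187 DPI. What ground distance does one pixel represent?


pixel_cm = 2.54 / 187 ≈ 0.013583 cm
ground = pixel_cm * 10000 / 100 = 2.54 * 10000 / (187 * 100) = 25400 / 18700 ≈ 1.36 m

1.36 m


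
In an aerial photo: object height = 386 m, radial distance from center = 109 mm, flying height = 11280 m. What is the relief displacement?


d = h * r / H = 386 * 109 / 11280 = 3.73 mm

3.73 mm


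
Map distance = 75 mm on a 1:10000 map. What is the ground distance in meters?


ground = 75 mm * 10000 / 1000 = 750.0 m

750.0 m


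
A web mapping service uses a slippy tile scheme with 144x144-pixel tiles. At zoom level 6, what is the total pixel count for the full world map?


tiles per axis = 2^6 = 64
total tiles = 64^2 = 4096
pixels per axis = 64 * 144 = 9216
total pixels = 9216^2 = 84934656

84934656 pixels


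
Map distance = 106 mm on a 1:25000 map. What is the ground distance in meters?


ground = 106 mm * 25000 / 1000 = 2650.0 m

2650.0 m


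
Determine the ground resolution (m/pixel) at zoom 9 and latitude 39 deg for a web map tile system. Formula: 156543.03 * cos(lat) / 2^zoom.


res = 156543.03 * cos(39) / 2^9 = 156543.03 * 0.77714596 / 512 = 237.61 m/pixel

237.61 m/pixel


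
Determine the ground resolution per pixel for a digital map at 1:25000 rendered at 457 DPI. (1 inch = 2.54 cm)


pixel_cm = 2.54 / 457 ≈ 0.005558 cm
ground = pixel_cm * 25000 / 100 = 2.54 * 25000 / (457 * 100) = 63500 / 45700 ≈ 1.39 m

1.39 m


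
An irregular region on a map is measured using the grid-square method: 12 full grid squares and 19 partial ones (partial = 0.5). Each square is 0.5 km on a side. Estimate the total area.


effective squares = 12 + 19 * 0.5 = 21.5
area = 21.5 * 0.25 = 5.375 km^2

5.375 km^2


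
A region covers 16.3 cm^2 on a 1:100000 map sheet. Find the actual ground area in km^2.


ground_area = 16.3 * (100000/100)^2 = 16300000.0 m^2 = 16.3 km^2

16.3 km^2


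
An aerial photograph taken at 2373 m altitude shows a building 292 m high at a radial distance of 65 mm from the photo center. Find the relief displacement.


d = h * r / H = 292 * 65 / 2373 = 8.0 mm

8.0 mm


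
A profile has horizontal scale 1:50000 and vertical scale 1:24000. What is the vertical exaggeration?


VE = horizontal_scale / vertical_scale = 50000 / 24000 ≈ 2.1

2.1x


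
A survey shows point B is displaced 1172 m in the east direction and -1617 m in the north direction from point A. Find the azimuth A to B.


az = atan2(1172, -1617) = 144.1 deg
adjusted to 0-360: 144.1 degrees

144.1 degrees


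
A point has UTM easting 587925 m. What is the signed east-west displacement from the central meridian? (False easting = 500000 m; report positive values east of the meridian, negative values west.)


displacement = 587925 - 500000 = 87925 m

87925 m


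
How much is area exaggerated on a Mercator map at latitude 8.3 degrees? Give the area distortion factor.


area_distortion = 1/cos^2(8.3) = 1.021

1.021


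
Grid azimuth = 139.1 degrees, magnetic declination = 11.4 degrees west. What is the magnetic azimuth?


magnetic azimuth = grid azimuth - declination (east +ve)
mag_az = 139.1 - -11.4 = 150.5 degrees

150.5 degrees


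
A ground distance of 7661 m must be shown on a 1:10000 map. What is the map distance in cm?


map_cm = 7661 * 100 / 10000 = 76.61 cm

76.61 cm


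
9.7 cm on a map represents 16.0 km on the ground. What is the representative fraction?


ground = 16.0 km = 1600000 cm; RF denominator = ground / map = 1600000 / 9.7 ≈ 164948; RF = 1:164948

1:164948


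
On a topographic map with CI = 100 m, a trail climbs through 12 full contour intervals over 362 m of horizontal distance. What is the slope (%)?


elevation change = 12 * 100 = 1200 m
slope = 1200 / 362 * 100 = 331.5%

331.5%


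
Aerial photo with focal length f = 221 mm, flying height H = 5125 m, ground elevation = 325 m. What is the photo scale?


scale = f / (H - h) = 221 mm / 4800 m = 221 / 4800000 = 1:21719

1:21719


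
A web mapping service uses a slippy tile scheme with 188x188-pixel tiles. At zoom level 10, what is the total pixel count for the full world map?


tiles per axis = 2^10 = 1024
total tiles = 1024^2 = 1048576
pixels per axis = 1024 * 188 = 192512
total pixels = 192512^2 = 37060870144

37060870144 pixels


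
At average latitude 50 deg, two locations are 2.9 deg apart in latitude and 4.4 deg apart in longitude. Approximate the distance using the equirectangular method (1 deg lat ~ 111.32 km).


dlat_km = 2.9 * 111.32 = 322.828
dlon_km = 4.4 * 111.32 * cos(50) ≈ 314.843
dist = sqrt(322.828^2 + 314.843^2) ≈ 450.9 km

450.9 km


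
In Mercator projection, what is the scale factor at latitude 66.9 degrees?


SF = 1 / cos(66.9) = 1 / 0.392337 = 2.549

2.549


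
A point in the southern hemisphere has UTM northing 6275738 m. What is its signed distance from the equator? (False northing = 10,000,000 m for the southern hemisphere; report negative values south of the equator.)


For southern: actual = 6275738 - 10000000 = -3724262 m

-3724262 m


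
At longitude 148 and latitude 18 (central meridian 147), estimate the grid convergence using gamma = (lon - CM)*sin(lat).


gamma = (148 - 147) * sin(18) = 1 * 0.309017 = 0.309 degrees

0.309 degrees


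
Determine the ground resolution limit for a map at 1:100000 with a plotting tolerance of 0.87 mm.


ground = 0.87 mm * 100000 / 1000 = 87.0 m

87.0 m


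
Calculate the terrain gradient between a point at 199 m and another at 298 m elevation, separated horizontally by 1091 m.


gradient = (298 - 199) / 1091 = 99 / 1091 = 0.0907

0.0907


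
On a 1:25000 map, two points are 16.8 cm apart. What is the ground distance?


ground = 16.8 cm * 25000 / 100 = 4200.0 m = 4.2 km

4.2 km


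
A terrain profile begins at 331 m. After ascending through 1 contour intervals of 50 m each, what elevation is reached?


elevation = 331 + 1 * 50 = 381 m

381 m


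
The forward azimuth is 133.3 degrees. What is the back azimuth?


back azimuth = (133.3 + 180) mod 360 = 313.3 degrees

313.3 degrees


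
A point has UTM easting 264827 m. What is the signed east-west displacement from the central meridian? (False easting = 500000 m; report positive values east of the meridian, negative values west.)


displacement = 264827 - 500000 = -235173 m

-235173 m


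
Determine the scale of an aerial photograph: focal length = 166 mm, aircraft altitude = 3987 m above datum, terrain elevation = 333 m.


scale = f / (H - h) = 166 mm / 3654 m = 166 / 3654000 = 1:22012

1:22012


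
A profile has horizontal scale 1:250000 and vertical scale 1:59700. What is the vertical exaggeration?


VE = horizontal_scale / vertical_scale = 250000 / 59700 ≈ 4.2

4.2x


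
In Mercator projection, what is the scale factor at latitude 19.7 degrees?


SF = 1 / cos(19.7) = 1 / 0.941471 = 1.062

1.062


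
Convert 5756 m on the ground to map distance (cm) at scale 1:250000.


map_cm = 5756 * 100 / 250000 = 2.3024 cm ≈ 2.3 cm

2.3 cm


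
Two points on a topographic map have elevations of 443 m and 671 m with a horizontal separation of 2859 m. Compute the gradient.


gradient = (671 - 443) / 2859 = 228 / 2859 = 0.0797

0.0797


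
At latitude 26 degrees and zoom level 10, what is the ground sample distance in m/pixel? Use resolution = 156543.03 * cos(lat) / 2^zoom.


res = 156543.03 * cos(26) / 2^10 = 156543.03 * 0.89879405 / 1024 = 137.4 m/pixel

137.4 m/pixel


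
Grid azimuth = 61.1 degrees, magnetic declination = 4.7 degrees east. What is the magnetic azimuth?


magnetic azimuth = grid azimuth - declination (east +ve)
mag_az = 61.1 - 4.7 = 56.4 degrees

56.4 degrees


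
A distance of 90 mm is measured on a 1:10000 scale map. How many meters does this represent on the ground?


ground = 90 mm * 10000 / 1000 = 900.0 m

900.0 m


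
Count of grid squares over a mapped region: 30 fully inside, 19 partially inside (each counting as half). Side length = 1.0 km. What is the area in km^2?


effective squares = 30 + 19 * 0.5 = 39.5
area = 39.5 * 1.0 = 39.5 km^2

39.5 km^2


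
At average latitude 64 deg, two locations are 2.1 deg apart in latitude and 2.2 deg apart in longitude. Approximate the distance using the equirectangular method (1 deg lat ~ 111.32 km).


dlat_km = 2.1 * 111.32 = 233.772
dlon_km = 2.2 * 111.32 * cos(64) ≈ 107.359
dist = sqrt(233.772^2 + 107.359^2) ≈ 257.2 km

257.2 km


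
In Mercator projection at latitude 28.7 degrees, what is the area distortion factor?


area_distortion = 1/cos^2(28.7) = 1.3

1.3


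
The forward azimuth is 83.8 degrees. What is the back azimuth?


back azimuth = (83.8 + 180) mod 360 = 263.8 degrees

263.8 degrees


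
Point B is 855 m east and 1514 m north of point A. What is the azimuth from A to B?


az = atan2(855, 1514) = 29.5 deg
adjusted to 0-360: 29.5 degrees

29.5 degrees


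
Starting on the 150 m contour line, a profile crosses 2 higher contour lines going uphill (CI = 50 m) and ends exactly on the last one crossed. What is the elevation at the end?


elevation = 150 + 2 * 50 = 250 m

250 m


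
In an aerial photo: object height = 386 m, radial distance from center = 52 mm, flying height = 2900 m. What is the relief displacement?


d = h * r / H = 386 * 52 / 2900 = 6.92 mm

6.92 mm


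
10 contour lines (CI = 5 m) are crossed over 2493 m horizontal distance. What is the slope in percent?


elevation change = 10 * 5 = 50 m
slope = 50 / 2493 * 100 = 2.0%

2.0%


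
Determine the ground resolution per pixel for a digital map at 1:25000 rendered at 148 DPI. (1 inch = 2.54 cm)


pixel_cm = 2.54 / 148 ≈ 0.017162 cm
ground = pixel_cm * 25000 / 100 = 2.54 * 25000 / (148 * 100) = 63500 / 14800 ≈ 4.29 m

4.29 m


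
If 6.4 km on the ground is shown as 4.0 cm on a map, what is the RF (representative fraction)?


ground = 6.4 km = 640000 cm; RF denominator = ground / map = 640000 / 4.0 = 160000; RF = 1:160000

1:160000


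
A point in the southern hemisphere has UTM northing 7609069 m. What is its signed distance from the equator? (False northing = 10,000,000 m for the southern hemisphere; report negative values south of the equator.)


For southern: actual = 7609069 - 10000000 = -2390931 m

-2390931 m


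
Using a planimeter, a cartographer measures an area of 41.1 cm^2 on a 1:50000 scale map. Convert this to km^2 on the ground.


ground_area = 41.1 * (50000/100)^2 = 10275000.0 m^2 = 10.275 km^2

10.275 km^2


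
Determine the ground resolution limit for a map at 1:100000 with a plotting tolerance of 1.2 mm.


ground = 1.2 mm * 100000 / 1000 = 120.0 m

120.0 m


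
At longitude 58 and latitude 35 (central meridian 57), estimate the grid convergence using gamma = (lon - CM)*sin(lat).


gamma = (58 - 57) * sin(35) = 1 * 0.573576 = 0.574 degrees

0.574 degrees


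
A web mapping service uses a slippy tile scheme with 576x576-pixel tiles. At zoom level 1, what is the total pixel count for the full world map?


tiles per axis = 2^1 = 2
total tiles = 2^2 = 4
pixels per axis = 2 * 576 = 1152
total pixels = 1152^2 = 1327104

1327104 pixels


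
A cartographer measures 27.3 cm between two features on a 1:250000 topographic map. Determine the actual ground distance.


ground = 27.3 cm * 250000 / 100 = 68250.0 m = 68.25 km

68.25 km


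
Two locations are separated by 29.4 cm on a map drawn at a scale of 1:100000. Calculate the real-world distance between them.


ground = 29.4 cm * 100000 / 100 = 29400.0 m = 29.4 km

29.4 km


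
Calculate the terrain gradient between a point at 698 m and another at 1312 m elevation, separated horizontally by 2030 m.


gradient = (1312 - 698) / 2030 = 614 / 2030 = 0.3025

0.3025


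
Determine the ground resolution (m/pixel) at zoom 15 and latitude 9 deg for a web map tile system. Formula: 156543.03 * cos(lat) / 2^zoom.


res = 156543.03 * cos(9) / 2^15 = 156543.03 * 0.98768834 / 32768 = 4.72 m/pixel

4.72 m/pixel


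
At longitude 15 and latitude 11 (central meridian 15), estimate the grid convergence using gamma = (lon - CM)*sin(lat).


gamma = (15 - 15) * sin(11) = 0 * 0.190809 = 0.0 degrees

0.0 degrees


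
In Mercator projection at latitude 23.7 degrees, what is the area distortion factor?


area_distortion = 1/cos^2(23.7) = 1.193

1.193


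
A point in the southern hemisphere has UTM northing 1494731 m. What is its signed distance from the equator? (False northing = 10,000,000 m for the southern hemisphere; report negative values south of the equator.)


For southern: actual = 1494731 - 10000000 = -8505269 m

-8505269 m


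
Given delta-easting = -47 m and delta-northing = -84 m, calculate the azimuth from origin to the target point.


az = atan2(-47, -84) = -150.8 deg
adjusted to 0-360: 209.2 degrees

209.2 degrees


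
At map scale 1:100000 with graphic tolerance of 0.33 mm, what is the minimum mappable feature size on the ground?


ground = 0.33 mm * 100000 / 1000 = 33.0 m

33.0 m


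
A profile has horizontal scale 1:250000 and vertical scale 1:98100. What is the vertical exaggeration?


VE = horizontal_scale / vertical_scale = 250000 / 98100 ≈ 2.5

2.5x


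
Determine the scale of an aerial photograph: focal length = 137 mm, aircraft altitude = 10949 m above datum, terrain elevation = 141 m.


scale = f / (H - h) = 137 mm / 10808 m = 137 / 10808000 = 1:78891

1:78891


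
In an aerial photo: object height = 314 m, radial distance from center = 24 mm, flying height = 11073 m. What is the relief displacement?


d = h * r / H = 314 * 24 / 11073 = 0.68 mm

0.68 mm


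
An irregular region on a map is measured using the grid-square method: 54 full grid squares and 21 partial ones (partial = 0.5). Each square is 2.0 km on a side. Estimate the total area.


effective squares = 54 + 21 * 0.5 = 64.5
area = 64.5 * 4.0 = 258.0 km^2

258.0 km^2


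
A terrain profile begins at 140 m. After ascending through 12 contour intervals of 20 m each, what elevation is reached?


elevation = 140 + 12 * 20 = 380 m

380 m


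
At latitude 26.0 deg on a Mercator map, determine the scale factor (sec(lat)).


SF = 1 / cos(26.0) = 1 / 0.898794 = 1.113

1.113


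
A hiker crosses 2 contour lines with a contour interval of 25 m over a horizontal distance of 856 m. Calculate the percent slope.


elevation change = 2 * 25 = 50 m
slope = 50 / 856 * 100 = 5.8%

5.8%


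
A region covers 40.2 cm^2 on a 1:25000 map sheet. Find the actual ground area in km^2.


ground_area = 40.2 * (25000/100)^2 = 2512500.0 m^2 = 2.5125 km^2 ≈ 2.513 km^2

2.513 km^2


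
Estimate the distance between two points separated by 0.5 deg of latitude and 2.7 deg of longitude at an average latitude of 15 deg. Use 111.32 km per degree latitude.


dlat_km = 0.5 * 111.32 = 55.66
dlon_km = 2.7 * 111.32 * cos(15) ≈ 290.323
dist = sqrt(55.66^2 + 290.323^2) ≈ 295.6 km

295.6 km


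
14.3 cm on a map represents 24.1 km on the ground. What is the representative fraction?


ground = 24.1 km = 2410000 cm; RF denominator = ground / map = 2410000 / 14.3 ≈ 168531; RF = 1:168531

1:168531


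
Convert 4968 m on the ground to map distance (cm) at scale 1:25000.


map_cm = 4968 * 100 / 25000 = 19.872 cm ≈ 19.87 cm

19.87 cm


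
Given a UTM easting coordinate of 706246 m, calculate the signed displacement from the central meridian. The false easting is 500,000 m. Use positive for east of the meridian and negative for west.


displacement = 706246 - 500000 = 206246 m

206246 m


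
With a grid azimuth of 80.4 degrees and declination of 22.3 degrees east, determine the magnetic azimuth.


magnetic azimuth = grid azimuth - declination (east +ve)
mag_az = 80.4 - 22.3 = 58.1 degrees

58.1 degrees


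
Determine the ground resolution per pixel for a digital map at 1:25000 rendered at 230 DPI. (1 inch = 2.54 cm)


pixel_cm = 2.54 / 230 ≈ 0.011043 cm
ground = pixel_cm * 25000 / 100 = 2.54 * 25000 / (230 * 100) = 63500 / 23000 ≈ 2.76 m

2.76 m


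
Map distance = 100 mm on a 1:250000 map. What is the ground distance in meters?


ground = 100 mm * 250000 / 1000 = 25000.0 m

25000.0 m


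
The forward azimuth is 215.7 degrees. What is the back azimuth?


back azimuth = (215.7 + 180) mod 360 = 35.7 degrees

35.7 degrees


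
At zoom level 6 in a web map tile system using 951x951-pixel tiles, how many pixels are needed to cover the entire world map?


tiles per axis = 2^6 = 64
total tiles = 64^2 = 4096
pixels per axis = 64 * 951 = 60864
total pixels = 60864^2 = 3704426496

3704426496 pixels


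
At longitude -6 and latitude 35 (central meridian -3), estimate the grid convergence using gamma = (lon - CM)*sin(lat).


gamma = (-6 - -3) * sin(35) = -3 * 0.573576 = -1.721 degrees

-1.721 degrees


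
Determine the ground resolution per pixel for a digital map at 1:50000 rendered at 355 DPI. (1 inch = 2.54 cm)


pixel_cm = 2.54 / 355 ≈ 0.007155 cm
ground = pixel_cm * 50000 / 100 = 2.54 * 50000 / (355 * 100) = 127000 / 35500 ≈ 3.58 m

3.58 m


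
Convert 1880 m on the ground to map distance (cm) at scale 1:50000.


map_cm = 1880 * 100 / 50000 = 3.76 cm

3.76 cm


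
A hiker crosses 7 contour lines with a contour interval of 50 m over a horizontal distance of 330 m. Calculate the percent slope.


elevation change = 7 * 50 = 350 m
slope = 350 / 330 * 100 = 106.1%

106.1%


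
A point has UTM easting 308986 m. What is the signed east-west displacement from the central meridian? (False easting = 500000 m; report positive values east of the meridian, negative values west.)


displacement = 308986 - 500000 = -191014 m

-191014 m


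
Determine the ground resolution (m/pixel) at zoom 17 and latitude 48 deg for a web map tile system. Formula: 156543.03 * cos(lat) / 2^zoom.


res = 156543.03 * cos(48) / 2^17 = 156543.03 * 0.66913061 / 131072 = 0.8 m/pixel

0.8 m/pixel


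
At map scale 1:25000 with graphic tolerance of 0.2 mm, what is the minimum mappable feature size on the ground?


ground = 0.2 mm * 25000 / 1000 = 5.0 m

5.0 m


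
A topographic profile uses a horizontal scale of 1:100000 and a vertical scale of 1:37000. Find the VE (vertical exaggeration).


VE = horizontal_scale / vertical_scale = 100000 / 37000 ≈ 2.7

2.7x


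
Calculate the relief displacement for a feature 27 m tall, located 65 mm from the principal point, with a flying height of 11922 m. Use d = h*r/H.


d = h * r / H = 27 * 65 / 11922 = 0.15 mm

0.15 mm


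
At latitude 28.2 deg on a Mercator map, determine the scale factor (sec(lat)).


SF = 1 / cos(28.2) = 1 / 0.881303 = 1.135

1.135


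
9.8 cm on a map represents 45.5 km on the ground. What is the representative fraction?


ground = 45.5 km = 4550000 cm; RF denominator = ground / map = 4550000 / 9.8 ≈ 464286; RF = 1:464286

1:464286


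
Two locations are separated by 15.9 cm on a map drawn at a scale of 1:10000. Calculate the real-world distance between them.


ground = 15.9 cm * 10000 / 100 = 1590.0 m = 1.59 km

1.59 km


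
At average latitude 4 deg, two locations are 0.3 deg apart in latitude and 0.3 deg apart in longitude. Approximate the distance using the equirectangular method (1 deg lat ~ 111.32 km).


dlat_km = 0.3 * 111.32 = 33.396
dlon_km = 0.3 * 111.32 * cos(4) ≈ 33.315
dist = sqrt(33.396^2 + 33.315^2) ≈ 47.2 km

47.2 km


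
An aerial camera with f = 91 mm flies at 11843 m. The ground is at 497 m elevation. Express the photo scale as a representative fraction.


scale = f / (H - h) = 91 mm / 11346 m = 91 / 11346000 = 1:124681

1:124681


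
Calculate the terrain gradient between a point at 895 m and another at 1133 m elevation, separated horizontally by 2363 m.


gradient = (1133 - 895) / 2363 = 238 / 2363 = 0.1007

0.1007


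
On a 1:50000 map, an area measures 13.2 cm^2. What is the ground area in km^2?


ground_area = 13.2 * (50000/100)^2 = 3300000.0 m^2 = 3.3 km^2

3.3 km^2


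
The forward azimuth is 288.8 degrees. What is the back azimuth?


back azimuth = (288.8 + 180) mod 360 = 108.8 degrees

108.8 degrees


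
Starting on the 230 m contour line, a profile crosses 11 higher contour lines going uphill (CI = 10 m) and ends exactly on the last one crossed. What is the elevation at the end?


elevation = 230 + 11 * 10 = 340 m

340 m


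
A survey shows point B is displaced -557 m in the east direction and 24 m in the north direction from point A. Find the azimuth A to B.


az = atan2(-557, 24) = -87.5 deg
adjusted to 0-360: 272.5 degrees

272.5 degrees


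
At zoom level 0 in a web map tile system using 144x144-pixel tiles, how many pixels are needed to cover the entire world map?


tiles per axis = 2^0 = 1
total tiles = 1^2 = 1
pixels per axis = 1 * 144 = 144
total pixels = 144^2 = 20736

20736 pixels


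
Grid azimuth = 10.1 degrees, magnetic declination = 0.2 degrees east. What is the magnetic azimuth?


magnetic azimuth = grid azimuth - declination (east +ve)
mag_az = 10.1 - 0.2 = 9.9 degrees

9.9 degrees


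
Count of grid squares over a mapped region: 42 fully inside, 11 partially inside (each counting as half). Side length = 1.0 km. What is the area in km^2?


effective squares = 42 + 11 * 0.5 = 47.5
area = 47.5 * 1.0 = 47.5 km^2

47.5 km^2


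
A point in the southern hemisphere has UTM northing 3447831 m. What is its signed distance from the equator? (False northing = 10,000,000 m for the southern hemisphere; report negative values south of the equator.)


For southern: actual = 3447831 - 10000000 = -6552169 m

-6552169 m


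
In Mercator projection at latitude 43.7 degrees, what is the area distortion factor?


area_distortion = 1/cos^2(43.7) = 1.913

1.913


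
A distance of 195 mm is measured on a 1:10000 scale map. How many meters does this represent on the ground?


ground = 195 mm * 10000 / 1000 = 1950.0 m

1950.0 m


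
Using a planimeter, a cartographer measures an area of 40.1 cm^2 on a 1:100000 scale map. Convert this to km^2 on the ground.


ground_area = 40.1 * (100000/100)^2 = 40100000.0 m^2 = 40.1 km^2

40.1 km^2


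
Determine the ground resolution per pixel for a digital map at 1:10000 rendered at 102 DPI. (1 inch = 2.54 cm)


pixel_cm = 2.54 / 102 ≈ 0.024902 cm
ground = pixel_cm * 10000 / 100 = 2.54 * 10000 / (102 * 100) = 25400 / 10200 ≈ 2.49 m

2.49 m


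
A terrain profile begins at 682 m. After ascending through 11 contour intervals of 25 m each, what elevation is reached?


elevation = 682 + 11 * 25 = 957 m

957 m


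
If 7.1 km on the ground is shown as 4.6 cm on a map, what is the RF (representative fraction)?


ground = 7.1 km = 710000 cm; RF denominator = ground / map = 710000 / 4.6 ≈ 154348; RF = 1:154348

1:154348


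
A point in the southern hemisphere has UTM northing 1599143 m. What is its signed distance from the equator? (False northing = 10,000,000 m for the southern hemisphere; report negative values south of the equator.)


For southern: actual = 1599143 - 10000000 = -8400857 m

-8400857 m


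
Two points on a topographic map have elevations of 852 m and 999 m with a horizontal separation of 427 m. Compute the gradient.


gradient = (999 - 852) / 427 = 147 / 427 = 0.3443

0.3443


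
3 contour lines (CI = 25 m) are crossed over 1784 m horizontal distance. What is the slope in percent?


elevation change = 3 * 25 = 75 m
slope = 75 / 1784 * 100 = 4.2%

4.2%


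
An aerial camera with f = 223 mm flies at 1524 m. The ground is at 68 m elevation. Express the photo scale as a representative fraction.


scale = f / (H - h) = 223 mm / 1456 m = 223 / 1456000 = 1:6529

1:6529


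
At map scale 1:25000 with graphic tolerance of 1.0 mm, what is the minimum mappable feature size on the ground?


ground = 1.0 mm * 25000 / 1000 = 25.0 m

25.0 m


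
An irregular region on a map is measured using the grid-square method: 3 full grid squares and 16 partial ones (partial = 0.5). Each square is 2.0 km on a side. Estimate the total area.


effective squares = 3 + 16 * 0.5 = 11.0
area = 11.0 * 4.0 = 44.0 km^2

44.0 km^2


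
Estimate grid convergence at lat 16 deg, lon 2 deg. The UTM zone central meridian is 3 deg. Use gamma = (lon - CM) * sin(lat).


gamma = (2 - 3) * sin(16) = -1 * 0.275637 = -0.276 degrees

-0.276 degrees


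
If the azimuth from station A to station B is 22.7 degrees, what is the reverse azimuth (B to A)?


back azimuth = (22.7 + 180) mod 360 = 202.7 degrees

202.7 degrees
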